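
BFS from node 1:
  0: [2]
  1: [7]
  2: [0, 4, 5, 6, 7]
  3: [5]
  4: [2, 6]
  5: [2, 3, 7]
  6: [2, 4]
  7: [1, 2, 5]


Visit 1, enqueue [7]
Visit 7, enqueue [2, 5]
Visit 2, enqueue [0, 4, 6]
Visit 5, enqueue [3]
Visit 0, enqueue []
Visit 4, enqueue []
Visit 6, enqueue []
Visit 3, enqueue []

BFS order: [1, 7, 2, 5, 0, 4, 6, 3]


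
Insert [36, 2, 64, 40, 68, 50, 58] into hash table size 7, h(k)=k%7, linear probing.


Insert 36: h=1 -> slot 1
Insert 2: h=2 -> slot 2
Insert 64: h=1, 2 probes -> slot 3
Insert 40: h=5 -> slot 5
Insert 68: h=5, 1 probes -> slot 6
Insert 50: h=1, 3 probes -> slot 4
Insert 58: h=2, 5 probes -> slot 0

Table: [58, 36, 2, 64, 50, 40, 68]


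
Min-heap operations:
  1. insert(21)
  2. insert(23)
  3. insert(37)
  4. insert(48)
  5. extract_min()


insert(21) -> [21]
insert(23) -> [21, 23]
insert(37) -> [21, 23, 37]
insert(48) -> [21, 23, 37, 48]
extract_min()->21, [23, 48, 37]

Final heap: [23, 48, 37]


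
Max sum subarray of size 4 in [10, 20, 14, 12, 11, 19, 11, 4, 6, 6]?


[0:4]: 56
[1:5]: 57
[2:6]: 56
[3:7]: 53
[4:8]: 45
[5:9]: 40
[6:10]: 27

Max: 57 at [1:5]


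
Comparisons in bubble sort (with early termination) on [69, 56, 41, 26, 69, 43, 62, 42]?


Algorithm: bubble sort (with early termination)
Input: [69, 56, 41, 26, 69, 43, 62, 42]
Sorted: [26, 41, 42, 43, 56, 62, 69, 69]

27


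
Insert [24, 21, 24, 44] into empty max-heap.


Insert 24: [24]
Insert 21: [24, 21]
Insert 24: [24, 21, 24]
Insert 44: [44, 24, 24, 21]

Final heap: [44, 24, 24, 21]


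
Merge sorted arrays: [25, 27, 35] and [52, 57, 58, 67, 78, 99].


Take 25 from A
Take 27 from A
Take 35 from A

Merged: [25, 27, 35, 52, 57, 58, 67, 78, 99]


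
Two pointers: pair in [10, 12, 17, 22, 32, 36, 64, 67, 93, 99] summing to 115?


lo=0(10)+hi=9(99)=109
lo=1(12)+hi=9(99)=111
lo=2(17)+hi=9(99)=116
lo=2(17)+hi=8(93)=110
lo=3(22)+hi=8(93)=115

Yes: 22+93=115


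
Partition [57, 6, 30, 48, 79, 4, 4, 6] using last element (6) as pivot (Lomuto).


Pivot: 6
  6 <= 6: swap -> [6, 57, 30, 48, 79, 4, 4, 6]
  4 <= 6: swap -> [6, 4, 30, 48, 79, 57, 4, 6]
  4 <= 6: swap -> [6, 4, 4, 48, 79, 57, 30, 6]
Place pivot at 3: [6, 4, 4, 6, 79, 57, 30, 48]

Partitioned: [6, 4, 4, 6, 79, 57, 30, 48]


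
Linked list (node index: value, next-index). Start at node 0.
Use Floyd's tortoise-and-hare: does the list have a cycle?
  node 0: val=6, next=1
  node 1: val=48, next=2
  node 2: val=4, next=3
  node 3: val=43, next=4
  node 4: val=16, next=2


Floyd's tortoise (slow, +1) and hare (fast, +2):
  init: slow=0, fast=0
  step 1: slow=1, fast=2
  step 2: slow=2, fast=4
  step 3: slow=3, fast=3
  slow == fast at node 3: cycle detected

Cycle: yes


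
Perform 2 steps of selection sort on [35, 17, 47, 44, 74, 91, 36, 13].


Initial: [35, 17, 47, 44, 74, 91, 36, 13]
Step 1: min=13 at 7
  Swap: [13, 17, 47, 44, 74, 91, 36, 35]
Step 2: min=17 at 1
  Swap: [13, 17, 47, 44, 74, 91, 36, 35]

After 2 steps: [13, 17, 47, 44, 74, 91, 36, 35]


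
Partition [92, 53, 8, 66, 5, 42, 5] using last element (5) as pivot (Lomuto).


Pivot: 5
  5 <= 5: swap -> [5, 53, 8, 66, 92, 42, 5]
Place pivot at 1: [5, 5, 8, 66, 92, 42, 53]

Partitioned: [5, 5, 8, 66, 92, 42, 53]


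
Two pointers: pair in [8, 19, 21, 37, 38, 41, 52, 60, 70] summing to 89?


lo=0(8)+hi=8(70)=78
lo=1(19)+hi=8(70)=89

Yes: 19+70=89


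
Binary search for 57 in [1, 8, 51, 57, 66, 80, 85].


Step 1: lo=0, hi=6, mid=3, val=57

Found at index 3


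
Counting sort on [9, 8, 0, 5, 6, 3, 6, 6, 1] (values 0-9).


Input: [9, 8, 0, 5, 6, 3, 6, 6, 1]
Counts: [1, 1, 0, 1, 0, 1, 3, 0, 1, 1]

Sorted: [0, 1, 3, 5, 6, 6, 6, 8, 9]


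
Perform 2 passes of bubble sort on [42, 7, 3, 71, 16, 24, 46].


Initial: [42, 7, 3, 71, 16, 24, 46]
Pass 1: [7, 3, 42, 16, 24, 46, 71] (5 swaps)
Pass 2: [3, 7, 16, 24, 42, 46, 71] (3 swaps)

After 2 passes: [3, 7, 16, 24, 42, 46, 71]


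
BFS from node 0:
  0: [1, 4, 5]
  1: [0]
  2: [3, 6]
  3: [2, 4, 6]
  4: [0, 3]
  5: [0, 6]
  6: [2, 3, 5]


Visit 0, enqueue [1, 4, 5]
Visit 1, enqueue []
Visit 4, enqueue [3]
Visit 5, enqueue [6]
Visit 3, enqueue [2]
Visit 6, enqueue []
Visit 2, enqueue []

BFS order: [0, 1, 4, 5, 3, 6, 2]


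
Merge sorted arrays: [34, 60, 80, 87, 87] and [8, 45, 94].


Take 8 from B
Take 34 from A
Take 45 from B
Take 60 from A
Take 80 from A
Take 87 from A
Take 87 from A

Merged: [8, 34, 45, 60, 80, 87, 87, 94]


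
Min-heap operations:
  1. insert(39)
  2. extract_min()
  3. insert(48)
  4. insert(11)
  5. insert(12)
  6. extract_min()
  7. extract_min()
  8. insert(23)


insert(39) -> [39]
extract_min()->39, []
insert(48) -> [48]
insert(11) -> [11, 48]
insert(12) -> [11, 48, 12]
extract_min()->11, [12, 48]
extract_min()->12, [48]
insert(23) -> [23, 48]

Final heap: [23, 48]


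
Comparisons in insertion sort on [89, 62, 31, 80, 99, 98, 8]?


Algorithm: insertion sort
Input: [89, 62, 31, 80, 99, 98, 8]
Sorted: [8, 31, 62, 80, 89, 98, 99]

14


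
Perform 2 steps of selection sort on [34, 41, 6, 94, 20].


Initial: [34, 41, 6, 94, 20]
Step 1: min=6 at 2
  Swap: [6, 41, 34, 94, 20]
Step 2: min=20 at 4
  Swap: [6, 20, 34, 94, 41]

After 2 steps: [6, 20, 34, 94, 41]


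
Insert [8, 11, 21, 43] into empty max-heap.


Insert 8: [8]
Insert 11: [11, 8]
Insert 21: [21, 8, 11]
Insert 43: [43, 21, 11, 8]

Final heap: [43, 21, 11, 8]


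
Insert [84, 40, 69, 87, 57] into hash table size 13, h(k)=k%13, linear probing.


Insert 84: h=6 -> slot 6
Insert 40: h=1 -> slot 1
Insert 69: h=4 -> slot 4
Insert 87: h=9 -> slot 9
Insert 57: h=5 -> slot 5

Table: [None, 40, None, None, 69, 57, 84, None, None, 87, None, None, None]


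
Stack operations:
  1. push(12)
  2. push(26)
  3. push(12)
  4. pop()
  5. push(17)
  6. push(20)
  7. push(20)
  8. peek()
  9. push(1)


push(12) -> [12]
push(26) -> [12, 26]
push(12) -> [12, 26, 12]
pop()->12, [12, 26]
push(17) -> [12, 26, 17]
push(20) -> [12, 26, 17, 20]
push(20) -> [12, 26, 17, 20, 20]
peek()->20
push(1) -> [12, 26, 17, 20, 20, 1]

Final stack: [12, 26, 17, 20, 20, 1]


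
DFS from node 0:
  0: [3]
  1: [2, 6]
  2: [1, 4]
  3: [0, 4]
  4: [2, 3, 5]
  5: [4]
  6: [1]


Visit 0, push [3]
Visit 3, push [4]
Visit 4, push [5, 2]
Visit 2, push [1]
Visit 1, push [6]
Visit 6, push []
Visit 5, push []

DFS order: [0, 3, 4, 2, 1, 6, 5]


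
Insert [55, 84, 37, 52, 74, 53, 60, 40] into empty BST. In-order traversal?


Insert 55: root
Insert 84: R from 55
Insert 37: L from 55
Insert 52: L from 55 -> R from 37
Insert 74: R from 55 -> L from 84
Insert 53: L from 55 -> R from 37 -> R from 52
Insert 60: R from 55 -> L from 84 -> L from 74
Insert 40: L from 55 -> R from 37 -> L from 52

In-order: [37, 40, 52, 53, 55, 60, 74, 84]


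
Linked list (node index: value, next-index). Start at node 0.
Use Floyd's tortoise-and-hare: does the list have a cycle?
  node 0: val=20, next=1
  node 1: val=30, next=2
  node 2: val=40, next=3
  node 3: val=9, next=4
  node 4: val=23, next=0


Floyd's tortoise (slow, +1) and hare (fast, +2):
  init: slow=0, fast=0
  step 1: slow=1, fast=2
  step 2: slow=2, fast=4
  step 3: slow=3, fast=1
  step 4: slow=4, fast=3
  step 5: slow=0, fast=0
  slow == fast at node 0: cycle detected

Cycle: yes


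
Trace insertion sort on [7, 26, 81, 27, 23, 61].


Initial: [7, 26, 81, 27, 23, 61]
Insert 26: [7, 26, 81, 27, 23, 61]
Insert 81: [7, 26, 81, 27, 23, 61]
Insert 27: [7, 26, 27, 81, 23, 61]
Insert 23: [7, 23, 26, 27, 81, 61]
Insert 61: [7, 23, 26, 27, 61, 81]

Sorted: [7, 23, 26, 27, 61, 81]


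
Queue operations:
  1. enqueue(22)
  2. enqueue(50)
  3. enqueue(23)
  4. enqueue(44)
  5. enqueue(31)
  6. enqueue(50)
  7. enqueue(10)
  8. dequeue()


enqueue(22) -> [22]
enqueue(50) -> [22, 50]
enqueue(23) -> [22, 50, 23]
enqueue(44) -> [22, 50, 23, 44]
enqueue(31) -> [22, 50, 23, 44, 31]
enqueue(50) -> [22, 50, 23, 44, 31, 50]
enqueue(10) -> [22, 50, 23, 44, 31, 50, 10]
dequeue()->22, [50, 23, 44, 31, 50, 10]

Final queue: [50, 23, 44, 31, 50, 10]


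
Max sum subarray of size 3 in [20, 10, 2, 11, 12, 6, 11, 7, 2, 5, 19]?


[0:3]: 32
[1:4]: 23
[2:5]: 25
[3:6]: 29
[4:7]: 29
[5:8]: 24
[6:9]: 20
[7:10]: 14
[8:11]: 26

Max: 32 at [0:3]


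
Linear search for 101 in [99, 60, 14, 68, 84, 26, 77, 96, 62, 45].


i=0: 99!=101
i=1: 60!=101
i=2: 14!=101
i=3: 68!=101
i=4: 84!=101
i=5: 26!=101
i=6: 77!=101
i=7: 96!=101
i=8: 62!=101
i=9: 45!=101

Not found, 10 comps


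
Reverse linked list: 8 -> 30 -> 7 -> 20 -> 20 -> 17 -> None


Step 1: curr=8, set curr.next=prev(None) | reversed so far: 8
Step 2: curr=30, set curr.next=prev(8) | reversed so far: 30 -> 8
Step 3: curr=7, set curr.next=prev(30) | reversed so far: 7 -> 30 -> 8
Step 4: curr=20, set curr.next=prev(7) | reversed so far: 20 -> 7 -> 30 -> 8
Step 5: curr=20, set curr.next=prev(20) | reversed so far: 20 -> 20 -> 7 -> 30 -> 8
Step 6: curr=17, set curr.next=prev(20) | reversed so far: 17 -> 20 -> 20 -> 7 -> 30 -> 8

17 -> 20 -> 20 -> 7 -> 30 -> 8 -> None


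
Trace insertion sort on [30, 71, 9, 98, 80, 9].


Initial: [30, 71, 9, 98, 80, 9]
Insert 71: [30, 71, 9, 98, 80, 9]
Insert 9: [9, 30, 71, 98, 80, 9]
Insert 98: [9, 30, 71, 98, 80, 9]
Insert 80: [9, 30, 71, 80, 98, 9]
Insert 9: [9, 9, 30, 71, 80, 98]

Sorted: [9, 9, 30, 71, 80, 98]


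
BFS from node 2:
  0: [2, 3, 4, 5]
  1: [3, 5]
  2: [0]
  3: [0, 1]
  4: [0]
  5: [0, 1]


Visit 2, enqueue [0]
Visit 0, enqueue [3, 4, 5]
Visit 3, enqueue [1]
Visit 4, enqueue []
Visit 5, enqueue []
Visit 1, enqueue []

BFS order: [2, 0, 3, 4, 5, 1]


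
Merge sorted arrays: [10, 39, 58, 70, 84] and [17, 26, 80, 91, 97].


Take 10 from A
Take 17 from B
Take 26 from B
Take 39 from A
Take 58 from A
Take 70 from A
Take 80 from B
Take 84 from A

Merged: [10, 17, 26, 39, 58, 70, 80, 84, 91, 97]


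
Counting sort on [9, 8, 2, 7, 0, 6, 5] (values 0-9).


Input: [9, 8, 2, 7, 0, 6, 5]
Counts: [1, 0, 1, 0, 0, 1, 1, 1, 1, 1]

Sorted: [0, 2, 5, 6, 7, 8, 9]


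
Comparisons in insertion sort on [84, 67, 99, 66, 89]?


Algorithm: insertion sort
Input: [84, 67, 99, 66, 89]
Sorted: [66, 67, 84, 89, 99]

7


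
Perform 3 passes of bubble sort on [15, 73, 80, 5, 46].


Initial: [15, 73, 80, 5, 46]
Pass 1: [15, 73, 5, 46, 80] (2 swaps)
Pass 2: [15, 5, 46, 73, 80] (2 swaps)
Pass 3: [5, 15, 46, 73, 80] (1 swaps)

After 3 passes: [5, 15, 46, 73, 80]


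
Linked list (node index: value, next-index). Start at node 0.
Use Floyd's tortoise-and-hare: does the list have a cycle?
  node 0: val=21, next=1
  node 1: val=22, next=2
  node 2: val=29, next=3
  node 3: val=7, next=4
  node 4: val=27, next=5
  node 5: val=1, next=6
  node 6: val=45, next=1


Floyd's tortoise (slow, +1) and hare (fast, +2):
  init: slow=0, fast=0
  step 1: slow=1, fast=2
  step 2: slow=2, fast=4
  step 3: slow=3, fast=6
  step 4: slow=4, fast=2
  step 5: slow=5, fast=4
  step 6: slow=6, fast=6
  slow == fast at node 6: cycle detected

Cycle: yes


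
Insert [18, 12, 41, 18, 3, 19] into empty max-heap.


Insert 18: [18]
Insert 12: [18, 12]
Insert 41: [41, 12, 18]
Insert 18: [41, 18, 18, 12]
Insert 3: [41, 18, 18, 12, 3]
Insert 19: [41, 18, 19, 12, 3, 18]

Final heap: [41, 18, 19, 12, 3, 18]


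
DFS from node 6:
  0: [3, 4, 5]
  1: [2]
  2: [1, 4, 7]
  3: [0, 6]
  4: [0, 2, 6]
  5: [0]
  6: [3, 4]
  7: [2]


Visit 6, push [4, 3]
Visit 3, push [0]
Visit 0, push [5, 4]
Visit 4, push [2]
Visit 2, push [7, 1]
Visit 1, push []
Visit 7, push []
Visit 5, push []

DFS order: [6, 3, 0, 4, 2, 1, 7, 5]


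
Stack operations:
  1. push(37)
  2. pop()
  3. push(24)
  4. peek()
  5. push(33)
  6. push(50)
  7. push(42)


push(37) -> [37]
pop()->37, []
push(24) -> [24]
peek()->24
push(33) -> [24, 33]
push(50) -> [24, 33, 50]
push(42) -> [24, 33, 50, 42]

Final stack: [24, 33, 50, 42]


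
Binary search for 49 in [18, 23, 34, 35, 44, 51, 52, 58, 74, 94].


Step 1: lo=0, hi=9, mid=4, val=44
Step 2: lo=5, hi=9, mid=7, val=58
Step 3: lo=5, hi=6, mid=5, val=51

Not found


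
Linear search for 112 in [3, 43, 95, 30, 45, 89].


i=0: 3!=112
i=1: 43!=112
i=2: 95!=112
i=3: 30!=112
i=4: 45!=112
i=5: 89!=112

Not found, 6 comps


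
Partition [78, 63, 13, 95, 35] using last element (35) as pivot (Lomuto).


Pivot: 35
  13 <= 35: swap -> [13, 63, 78, 95, 35]
Place pivot at 1: [13, 35, 78, 95, 63]

Partitioned: [13, 35, 78, 95, 63]


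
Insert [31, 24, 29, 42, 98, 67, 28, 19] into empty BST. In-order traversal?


Insert 31: root
Insert 24: L from 31
Insert 29: L from 31 -> R from 24
Insert 42: R from 31
Insert 98: R from 31 -> R from 42
Insert 67: R from 31 -> R from 42 -> L from 98
Insert 28: L from 31 -> R from 24 -> L from 29
Insert 19: L from 31 -> L from 24

In-order: [19, 24, 28, 29, 31, 42, 67, 98]


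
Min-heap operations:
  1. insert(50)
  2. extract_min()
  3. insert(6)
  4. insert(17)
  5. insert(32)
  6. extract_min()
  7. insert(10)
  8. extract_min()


insert(50) -> [50]
extract_min()->50, []
insert(6) -> [6]
insert(17) -> [6, 17]
insert(32) -> [6, 17, 32]
extract_min()->6, [17, 32]
insert(10) -> [10, 32, 17]
extract_min()->10, [17, 32]

Final heap: [17, 32]


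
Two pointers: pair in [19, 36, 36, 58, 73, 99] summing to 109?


lo=0(19)+hi=5(99)=118
lo=0(19)+hi=4(73)=92
lo=1(36)+hi=4(73)=109

Yes: 36+73=109


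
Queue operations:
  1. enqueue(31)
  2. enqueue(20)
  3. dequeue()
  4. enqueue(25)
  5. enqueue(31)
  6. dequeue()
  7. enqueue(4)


enqueue(31) -> [31]
enqueue(20) -> [31, 20]
dequeue()->31, [20]
enqueue(25) -> [20, 25]
enqueue(31) -> [20, 25, 31]
dequeue()->20, [25, 31]
enqueue(4) -> [25, 31, 4]

Final queue: [25, 31, 4]


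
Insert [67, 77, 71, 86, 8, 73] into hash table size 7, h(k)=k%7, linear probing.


Insert 67: h=4 -> slot 4
Insert 77: h=0 -> slot 0
Insert 71: h=1 -> slot 1
Insert 86: h=2 -> slot 2
Insert 8: h=1, 2 probes -> slot 3
Insert 73: h=3, 2 probes -> slot 5

Table: [77, 71, 86, 8, 67, 73, None]


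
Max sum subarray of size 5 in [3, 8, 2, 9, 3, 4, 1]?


[0:5]: 25
[1:6]: 26
[2:7]: 19

Max: 26 at [1:6]


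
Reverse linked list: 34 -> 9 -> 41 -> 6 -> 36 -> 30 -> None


Step 1: curr=34, set curr.next=prev(None) | reversed so far: 34
Step 2: curr=9, set curr.next=prev(34) | reversed so far: 9 -> 34
Step 3: curr=41, set curr.next=prev(9) | reversed so far: 41 -> 9 -> 34
Step 4: curr=6, set curr.next=prev(41) | reversed so far: 6 -> 41 -> 9 -> 34
Step 5: curr=36, set curr.next=prev(6) | reversed so far: 36 -> 6 -> 41 -> 9 -> 34
Step 6: curr=30, set curr.next=prev(36) | reversed so far: 30 -> 36 -> 6 -> 41 -> 9 -> 34

30 -> 36 -> 6 -> 41 -> 9 -> 34 -> None


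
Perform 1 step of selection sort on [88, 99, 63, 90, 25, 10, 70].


Initial: [88, 99, 63, 90, 25, 10, 70]
Step 1: min=10 at 5
  Swap: [10, 99, 63, 90, 25, 88, 70]

After 1 step: [10, 99, 63, 90, 25, 88, 70]


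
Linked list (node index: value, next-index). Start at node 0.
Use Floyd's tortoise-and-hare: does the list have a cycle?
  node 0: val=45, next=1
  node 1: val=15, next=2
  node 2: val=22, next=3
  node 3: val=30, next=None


Floyd's tortoise (slow, +1) and hare (fast, +2):
  init: slow=0, fast=0
  step 1: slow=1, fast=2
  step 2: fast 2->3->None, no cycle

Cycle: no


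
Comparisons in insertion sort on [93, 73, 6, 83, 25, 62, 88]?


Algorithm: insertion sort
Input: [93, 73, 6, 83, 25, 62, 88]
Sorted: [6, 25, 62, 73, 83, 88, 93]

15


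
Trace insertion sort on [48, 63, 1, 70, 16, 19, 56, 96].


Initial: [48, 63, 1, 70, 16, 19, 56, 96]
Insert 63: [48, 63, 1, 70, 16, 19, 56, 96]
Insert 1: [1, 48, 63, 70, 16, 19, 56, 96]
Insert 70: [1, 48, 63, 70, 16, 19, 56, 96]
Insert 16: [1, 16, 48, 63, 70, 19, 56, 96]
Insert 19: [1, 16, 19, 48, 63, 70, 56, 96]
Insert 56: [1, 16, 19, 48, 56, 63, 70, 96]
Insert 96: [1, 16, 19, 48, 56, 63, 70, 96]

Sorted: [1, 16, 19, 48, 56, 63, 70, 96]


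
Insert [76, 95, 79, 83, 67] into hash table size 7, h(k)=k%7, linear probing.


Insert 76: h=6 -> slot 6
Insert 95: h=4 -> slot 4
Insert 79: h=2 -> slot 2
Insert 83: h=6, 1 probes -> slot 0
Insert 67: h=4, 1 probes -> slot 5

Table: [83, None, 79, None, 95, 67, 76]


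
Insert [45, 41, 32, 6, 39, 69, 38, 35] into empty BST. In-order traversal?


Insert 45: root
Insert 41: L from 45
Insert 32: L from 45 -> L from 41
Insert 6: L from 45 -> L from 41 -> L from 32
Insert 39: L from 45 -> L from 41 -> R from 32
Insert 69: R from 45
Insert 38: L from 45 -> L from 41 -> R from 32 -> L from 39
Insert 35: L from 45 -> L from 41 -> R from 32 -> L from 39 -> L from 38

In-order: [6, 32, 35, 38, 39, 41, 45, 69]


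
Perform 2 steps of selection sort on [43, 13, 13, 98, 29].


Initial: [43, 13, 13, 98, 29]
Step 1: min=13 at 1
  Swap: [13, 43, 13, 98, 29]
Step 2: min=13 at 2
  Swap: [13, 13, 43, 98, 29]

After 2 steps: [13, 13, 43, 98, 29]


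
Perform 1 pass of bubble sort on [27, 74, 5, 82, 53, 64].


Initial: [27, 74, 5, 82, 53, 64]
Pass 1: [27, 5, 74, 53, 64, 82] (3 swaps)

After 1 pass: [27, 5, 74, 53, 64, 82]


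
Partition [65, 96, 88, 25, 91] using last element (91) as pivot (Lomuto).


Pivot: 91
  65 <= 91: advance i (no swap)
  88 <= 91: swap -> [65, 88, 96, 25, 91]
  25 <= 91: swap -> [65, 88, 25, 96, 91]
Place pivot at 3: [65, 88, 25, 91, 96]

Partitioned: [65, 88, 25, 91, 96]


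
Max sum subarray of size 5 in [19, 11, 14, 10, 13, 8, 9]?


[0:5]: 67
[1:6]: 56
[2:7]: 54

Max: 67 at [0:5]


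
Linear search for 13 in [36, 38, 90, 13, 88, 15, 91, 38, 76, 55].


i=0: 36!=13
i=1: 38!=13
i=2: 90!=13
i=3: 13==13 found!

Found at 3, 4 comps


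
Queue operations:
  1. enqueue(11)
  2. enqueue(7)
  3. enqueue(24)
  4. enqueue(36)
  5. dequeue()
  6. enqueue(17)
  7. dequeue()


enqueue(11) -> [11]
enqueue(7) -> [11, 7]
enqueue(24) -> [11, 7, 24]
enqueue(36) -> [11, 7, 24, 36]
dequeue()->11, [7, 24, 36]
enqueue(17) -> [7, 24, 36, 17]
dequeue()->7, [24, 36, 17]

Final queue: [24, 36, 17]


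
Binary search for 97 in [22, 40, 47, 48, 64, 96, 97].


Step 1: lo=0, hi=6, mid=3, val=48
Step 2: lo=4, hi=6, mid=5, val=96
Step 3: lo=6, hi=6, mid=6, val=97

Found at index 6


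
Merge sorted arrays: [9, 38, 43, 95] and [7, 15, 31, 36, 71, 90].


Take 7 from B
Take 9 from A
Take 15 from B
Take 31 from B
Take 36 from B
Take 38 from A
Take 43 from A
Take 71 from B
Take 90 from B

Merged: [7, 9, 15, 31, 36, 38, 43, 71, 90, 95]


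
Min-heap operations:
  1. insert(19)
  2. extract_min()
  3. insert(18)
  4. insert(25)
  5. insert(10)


insert(19) -> [19]
extract_min()->19, []
insert(18) -> [18]
insert(25) -> [18, 25]
insert(10) -> [10, 25, 18]

Final heap: [10, 25, 18]


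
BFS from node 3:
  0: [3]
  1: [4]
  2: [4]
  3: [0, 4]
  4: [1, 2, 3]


Visit 3, enqueue [0, 4]
Visit 0, enqueue []
Visit 4, enqueue [1, 2]
Visit 1, enqueue []
Visit 2, enqueue []

BFS order: [3, 0, 4, 1, 2]


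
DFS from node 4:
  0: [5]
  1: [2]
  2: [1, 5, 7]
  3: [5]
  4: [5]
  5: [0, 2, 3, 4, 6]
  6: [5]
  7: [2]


Visit 4, push [5]
Visit 5, push [6, 3, 2, 0]
Visit 0, push []
Visit 2, push [7, 1]
Visit 1, push []
Visit 7, push []
Visit 3, push []
Visit 6, push []

DFS order: [4, 5, 0, 2, 1, 7, 3, 6]


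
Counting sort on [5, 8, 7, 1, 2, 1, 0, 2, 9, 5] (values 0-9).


Input: [5, 8, 7, 1, 2, 1, 0, 2, 9, 5]
Counts: [1, 2, 2, 0, 0, 2, 0, 1, 1, 1]

Sorted: [0, 1, 1, 2, 2, 5, 5, 7, 8, 9]


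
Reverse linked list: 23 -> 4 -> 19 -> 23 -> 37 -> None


Step 1: curr=23, set curr.next=prev(None) | reversed so far: 23
Step 2: curr=4, set curr.next=prev(23) | reversed so far: 4 -> 23
Step 3: curr=19, set curr.next=prev(4) | reversed so far: 19 -> 4 -> 23
Step 4: curr=23, set curr.next=prev(19) | reversed so far: 23 -> 19 -> 4 -> 23
Step 5: curr=37, set curr.next=prev(23) | reversed so far: 37 -> 23 -> 19 -> 4 -> 23

37 -> 23 -> 19 -> 4 -> 23 -> None


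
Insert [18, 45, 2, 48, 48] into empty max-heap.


Insert 18: [18]
Insert 45: [45, 18]
Insert 2: [45, 18, 2]
Insert 48: [48, 45, 2, 18]
Insert 48: [48, 48, 2, 18, 45]

Final heap: [48, 48, 2, 18, 45]


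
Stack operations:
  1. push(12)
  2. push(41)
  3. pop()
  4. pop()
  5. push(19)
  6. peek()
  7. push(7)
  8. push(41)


push(12) -> [12]
push(41) -> [12, 41]
pop()->41, [12]
pop()->12, []
push(19) -> [19]
peek()->19
push(7) -> [19, 7]
push(41) -> [19, 7, 41]

Final stack: [19, 7, 41]


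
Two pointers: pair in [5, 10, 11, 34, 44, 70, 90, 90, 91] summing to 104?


lo=0(5)+hi=8(91)=96
lo=1(10)+hi=8(91)=101
lo=2(11)+hi=8(91)=102
lo=3(34)+hi=8(91)=125
lo=3(34)+hi=7(90)=124
lo=3(34)+hi=6(90)=124
lo=3(34)+hi=5(70)=104

Yes: 34+70=104


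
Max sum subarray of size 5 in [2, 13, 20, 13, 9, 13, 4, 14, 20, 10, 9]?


[0:5]: 57
[1:6]: 68
[2:7]: 59
[3:8]: 53
[4:9]: 60
[5:10]: 61
[6:11]: 57

Max: 68 at [1:6]


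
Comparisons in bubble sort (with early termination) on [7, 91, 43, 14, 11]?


Algorithm: bubble sort (with early termination)
Input: [7, 91, 43, 14, 11]
Sorted: [7, 11, 14, 43, 91]

10


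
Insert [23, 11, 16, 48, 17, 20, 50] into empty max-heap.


Insert 23: [23]
Insert 11: [23, 11]
Insert 16: [23, 11, 16]
Insert 48: [48, 23, 16, 11]
Insert 17: [48, 23, 16, 11, 17]
Insert 20: [48, 23, 20, 11, 17, 16]
Insert 50: [50, 23, 48, 11, 17, 16, 20]

Final heap: [50, 23, 48, 11, 17, 16, 20]


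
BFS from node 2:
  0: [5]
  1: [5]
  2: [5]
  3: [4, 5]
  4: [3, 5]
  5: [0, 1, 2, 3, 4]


Visit 2, enqueue [5]
Visit 5, enqueue [0, 1, 3, 4]
Visit 0, enqueue []
Visit 1, enqueue []
Visit 3, enqueue []
Visit 4, enqueue []

BFS order: [2, 5, 0, 1, 3, 4]


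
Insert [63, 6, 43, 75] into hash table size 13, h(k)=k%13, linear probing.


Insert 63: h=11 -> slot 11
Insert 6: h=6 -> slot 6
Insert 43: h=4 -> slot 4
Insert 75: h=10 -> slot 10

Table: [None, None, None, None, 43, None, 6, None, None, None, 75, 63, None]


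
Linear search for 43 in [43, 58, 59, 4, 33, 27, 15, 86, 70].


i=0: 43==43 found!

Found at 0, 1 comps


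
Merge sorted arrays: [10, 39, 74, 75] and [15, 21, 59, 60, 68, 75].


Take 10 from A
Take 15 from B
Take 21 from B
Take 39 from A
Take 59 from B
Take 60 from B
Take 68 from B
Take 74 from A
Take 75 from A

Merged: [10, 15, 21, 39, 59, 60, 68, 74, 75, 75]


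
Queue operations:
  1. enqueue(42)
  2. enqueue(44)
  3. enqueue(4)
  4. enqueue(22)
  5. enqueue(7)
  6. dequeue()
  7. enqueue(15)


enqueue(42) -> [42]
enqueue(44) -> [42, 44]
enqueue(4) -> [42, 44, 4]
enqueue(22) -> [42, 44, 4, 22]
enqueue(7) -> [42, 44, 4, 22, 7]
dequeue()->42, [44, 4, 22, 7]
enqueue(15) -> [44, 4, 22, 7, 15]

Final queue: [44, 4, 22, 7, 15]


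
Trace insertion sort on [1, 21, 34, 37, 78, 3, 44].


Initial: [1, 21, 34, 37, 78, 3, 44]
Insert 21: [1, 21, 34, 37, 78, 3, 44]
Insert 34: [1, 21, 34, 37, 78, 3, 44]
Insert 37: [1, 21, 34, 37, 78, 3, 44]
Insert 78: [1, 21, 34, 37, 78, 3, 44]
Insert 3: [1, 3, 21, 34, 37, 78, 44]
Insert 44: [1, 3, 21, 34, 37, 44, 78]

Sorted: [1, 3, 21, 34, 37, 44, 78]


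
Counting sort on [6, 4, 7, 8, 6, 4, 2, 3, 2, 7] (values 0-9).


Input: [6, 4, 7, 8, 6, 4, 2, 3, 2, 7]
Counts: [0, 0, 2, 1, 2, 0, 2, 2, 1, 0]

Sorted: [2, 2, 3, 4, 4, 6, 6, 7, 7, 8]


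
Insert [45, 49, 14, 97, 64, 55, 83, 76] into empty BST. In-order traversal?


Insert 45: root
Insert 49: R from 45
Insert 14: L from 45
Insert 97: R from 45 -> R from 49
Insert 64: R from 45 -> R from 49 -> L from 97
Insert 55: R from 45 -> R from 49 -> L from 97 -> L from 64
Insert 83: R from 45 -> R from 49 -> L from 97 -> R from 64
Insert 76: R from 45 -> R from 49 -> L from 97 -> R from 64 -> L from 83

In-order: [14, 45, 49, 55, 64, 76, 83, 97]


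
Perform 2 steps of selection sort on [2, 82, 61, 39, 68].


Initial: [2, 82, 61, 39, 68]
Step 1: min=2 at 0
  Swap: [2, 82, 61, 39, 68]
Step 2: min=39 at 3
  Swap: [2, 39, 61, 82, 68]

After 2 steps: [2, 39, 61, 82, 68]


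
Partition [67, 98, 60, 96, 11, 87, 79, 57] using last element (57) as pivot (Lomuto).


Pivot: 57
  11 <= 57: swap -> [11, 98, 60, 96, 67, 87, 79, 57]
Place pivot at 1: [11, 57, 60, 96, 67, 87, 79, 98]

Partitioned: [11, 57, 60, 96, 67, 87, 79, 98]


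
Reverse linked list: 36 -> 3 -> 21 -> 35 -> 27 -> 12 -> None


Step 1: curr=36, set curr.next=prev(None) | reversed so far: 36
Step 2: curr=3, set curr.next=prev(36) | reversed so far: 3 -> 36
Step 3: curr=21, set curr.next=prev(3) | reversed so far: 21 -> 3 -> 36
Step 4: curr=35, set curr.next=prev(21) | reversed so far: 35 -> 21 -> 3 -> 36
Step 5: curr=27, set curr.next=prev(35) | reversed so far: 27 -> 35 -> 21 -> 3 -> 36
Step 6: curr=12, set curr.next=prev(27) | reversed so far: 12 -> 27 -> 35 -> 21 -> 3 -> 36

12 -> 27 -> 35 -> 21 -> 3 -> 36 -> None


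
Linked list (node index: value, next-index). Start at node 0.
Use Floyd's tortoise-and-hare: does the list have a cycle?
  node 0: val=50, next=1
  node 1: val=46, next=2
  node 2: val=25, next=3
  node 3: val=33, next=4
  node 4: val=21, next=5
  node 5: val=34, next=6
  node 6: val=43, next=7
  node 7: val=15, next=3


Floyd's tortoise (slow, +1) and hare (fast, +2):
  init: slow=0, fast=0
  step 1: slow=1, fast=2
  step 2: slow=2, fast=4
  step 3: slow=3, fast=6
  step 4: slow=4, fast=3
  step 5: slow=5, fast=5
  slow == fast at node 5: cycle detected

Cycle: yes


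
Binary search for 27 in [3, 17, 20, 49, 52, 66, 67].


Step 1: lo=0, hi=6, mid=3, val=49
Step 2: lo=0, hi=2, mid=1, val=17
Step 3: lo=2, hi=2, mid=2, val=20

Not found


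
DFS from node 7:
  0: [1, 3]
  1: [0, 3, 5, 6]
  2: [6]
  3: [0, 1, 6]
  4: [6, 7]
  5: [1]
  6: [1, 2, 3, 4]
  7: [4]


Visit 7, push [4]
Visit 4, push [6]
Visit 6, push [3, 2, 1]
Visit 1, push [5, 3, 0]
Visit 0, push [3]
Visit 3, push []
Visit 5, push []
Visit 2, push []

DFS order: [7, 4, 6, 1, 0, 3, 5, 2]


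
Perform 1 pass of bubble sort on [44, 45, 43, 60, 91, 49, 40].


Initial: [44, 45, 43, 60, 91, 49, 40]
Pass 1: [44, 43, 45, 60, 49, 40, 91] (3 swaps)

After 1 pass: [44, 43, 45, 60, 49, 40, 91]


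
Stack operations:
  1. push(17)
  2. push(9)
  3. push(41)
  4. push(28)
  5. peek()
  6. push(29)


push(17) -> [17]
push(9) -> [17, 9]
push(41) -> [17, 9, 41]
push(28) -> [17, 9, 41, 28]
peek()->28
push(29) -> [17, 9, 41, 28, 29]

Final stack: [17, 9, 41, 28, 29]


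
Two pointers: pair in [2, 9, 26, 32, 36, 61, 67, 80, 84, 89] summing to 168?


lo=0(2)+hi=9(89)=91
lo=1(9)+hi=9(89)=98
lo=2(26)+hi=9(89)=115
lo=3(32)+hi=9(89)=121
lo=4(36)+hi=9(89)=125
lo=5(61)+hi=9(89)=150
lo=6(67)+hi=9(89)=156
lo=7(80)+hi=9(89)=169
lo=7(80)+hi=8(84)=164

No pair found


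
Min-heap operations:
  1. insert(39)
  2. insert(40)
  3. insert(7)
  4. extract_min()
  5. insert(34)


insert(39) -> [39]
insert(40) -> [39, 40]
insert(7) -> [7, 40, 39]
extract_min()->7, [39, 40]
insert(34) -> [34, 40, 39]

Final heap: [34, 40, 39]


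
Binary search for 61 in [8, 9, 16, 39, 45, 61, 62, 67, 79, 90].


Step 1: lo=0, hi=9, mid=4, val=45
Step 2: lo=5, hi=9, mid=7, val=67
Step 3: lo=5, hi=6, mid=5, val=61

Found at index 5


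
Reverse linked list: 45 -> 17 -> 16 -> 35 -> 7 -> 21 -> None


Step 1: curr=45, set curr.next=prev(None) | reversed so far: 45
Step 2: curr=17, set curr.next=prev(45) | reversed so far: 17 -> 45
Step 3: curr=16, set curr.next=prev(17) | reversed so far: 16 -> 17 -> 45
Step 4: curr=35, set curr.next=prev(16) | reversed so far: 35 -> 16 -> 17 -> 45
Step 5: curr=7, set curr.next=prev(35) | reversed so far: 7 -> 35 -> 16 -> 17 -> 45
Step 6: curr=21, set curr.next=prev(7) | reversed so far: 21 -> 7 -> 35 -> 16 -> 17 -> 45

21 -> 7 -> 35 -> 16 -> 17 -> 45 -> None


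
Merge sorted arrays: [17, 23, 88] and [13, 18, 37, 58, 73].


Take 13 from B
Take 17 from A
Take 18 from B
Take 23 from A
Take 37 from B
Take 58 from B
Take 73 from B

Merged: [13, 17, 18, 23, 37, 58, 73, 88]


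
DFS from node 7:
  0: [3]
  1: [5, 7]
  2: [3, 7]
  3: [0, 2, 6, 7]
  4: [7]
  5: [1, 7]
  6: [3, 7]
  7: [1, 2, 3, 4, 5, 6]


Visit 7, push [6, 5, 4, 3, 2, 1]
Visit 1, push [5]
Visit 5, push []
Visit 2, push [3]
Visit 3, push [6, 0]
Visit 0, push []
Visit 6, push []
Visit 4, push []

DFS order: [7, 1, 5, 2, 3, 0, 6, 4]


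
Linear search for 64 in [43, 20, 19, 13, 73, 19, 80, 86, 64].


i=0: 43!=64
i=1: 20!=64
i=2: 19!=64
i=3: 13!=64
i=4: 73!=64
i=5: 19!=64
i=6: 80!=64
i=7: 86!=64
i=8: 64==64 found!

Found at 8, 9 comps


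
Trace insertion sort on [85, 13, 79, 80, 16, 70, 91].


Initial: [85, 13, 79, 80, 16, 70, 91]
Insert 13: [13, 85, 79, 80, 16, 70, 91]
Insert 79: [13, 79, 85, 80, 16, 70, 91]
Insert 80: [13, 79, 80, 85, 16, 70, 91]
Insert 16: [13, 16, 79, 80, 85, 70, 91]
Insert 70: [13, 16, 70, 79, 80, 85, 91]
Insert 91: [13, 16, 70, 79, 80, 85, 91]

Sorted: [13, 16, 70, 79, 80, 85, 91]


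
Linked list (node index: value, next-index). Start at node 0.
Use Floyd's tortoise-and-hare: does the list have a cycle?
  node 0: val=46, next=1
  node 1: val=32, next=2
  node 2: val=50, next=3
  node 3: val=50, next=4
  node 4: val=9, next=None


Floyd's tortoise (slow, +1) and hare (fast, +2):
  init: slow=0, fast=0
  step 1: slow=1, fast=2
  step 2: slow=2, fast=4
  step 3: fast -> None, no cycle

Cycle: no


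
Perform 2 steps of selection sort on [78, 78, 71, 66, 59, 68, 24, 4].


Initial: [78, 78, 71, 66, 59, 68, 24, 4]
Step 1: min=4 at 7
  Swap: [4, 78, 71, 66, 59, 68, 24, 78]
Step 2: min=24 at 6
  Swap: [4, 24, 71, 66, 59, 68, 78, 78]

After 2 steps: [4, 24, 71, 66, 59, 68, 78, 78]


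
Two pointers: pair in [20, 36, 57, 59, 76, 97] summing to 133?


lo=0(20)+hi=5(97)=117
lo=1(36)+hi=5(97)=133

Yes: 36+97=133


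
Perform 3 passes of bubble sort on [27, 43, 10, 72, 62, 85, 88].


Initial: [27, 43, 10, 72, 62, 85, 88]
Pass 1: [27, 10, 43, 62, 72, 85, 88] (2 swaps)
Pass 2: [10, 27, 43, 62, 72, 85, 88] (1 swaps)
Pass 3: [10, 27, 43, 62, 72, 85, 88] (0 swaps)

After 3 passes: [10, 27, 43, 62, 72, 85, 88]


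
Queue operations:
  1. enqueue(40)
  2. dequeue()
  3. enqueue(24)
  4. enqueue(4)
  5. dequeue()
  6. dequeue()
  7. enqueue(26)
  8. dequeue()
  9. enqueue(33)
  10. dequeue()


enqueue(40) -> [40]
dequeue()->40, []
enqueue(24) -> [24]
enqueue(4) -> [24, 4]
dequeue()->24, [4]
dequeue()->4, []
enqueue(26) -> [26]
dequeue()->26, []
enqueue(33) -> [33]
dequeue()->33, []

Final queue: []


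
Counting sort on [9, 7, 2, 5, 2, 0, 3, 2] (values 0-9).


Input: [9, 7, 2, 5, 2, 0, 3, 2]
Counts: [1, 0, 3, 1, 0, 1, 0, 1, 0, 1]

Sorted: [0, 2, 2, 2, 3, 5, 7, 9]


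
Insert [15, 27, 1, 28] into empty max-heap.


Insert 15: [15]
Insert 27: [27, 15]
Insert 1: [27, 15, 1]
Insert 28: [28, 27, 1, 15]

Final heap: [28, 27, 1, 15]


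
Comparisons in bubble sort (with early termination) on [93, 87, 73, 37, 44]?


Algorithm: bubble sort (with early termination)
Input: [93, 87, 73, 37, 44]
Sorted: [37, 44, 73, 87, 93]

10


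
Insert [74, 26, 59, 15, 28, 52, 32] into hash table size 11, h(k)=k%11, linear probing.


Insert 74: h=8 -> slot 8
Insert 26: h=4 -> slot 4
Insert 59: h=4, 1 probes -> slot 5
Insert 15: h=4, 2 probes -> slot 6
Insert 28: h=6, 1 probes -> slot 7
Insert 52: h=8, 1 probes -> slot 9
Insert 32: h=10 -> slot 10

Table: [None, None, None, None, 26, 59, 15, 28, 74, 52, 32]


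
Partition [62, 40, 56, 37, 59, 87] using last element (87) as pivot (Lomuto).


Pivot: 87
  62 <= 87: advance i (no swap)
  40 <= 87: advance i (no swap)
  56 <= 87: advance i (no swap)
  37 <= 87: advance i (no swap)
  59 <= 87: advance i (no swap)
Place pivot at 5: [62, 40, 56, 37, 59, 87]

Partitioned: [62, 40, 56, 37, 59, 87]


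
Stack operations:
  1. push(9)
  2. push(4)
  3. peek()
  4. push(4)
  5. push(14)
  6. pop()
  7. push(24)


push(9) -> [9]
push(4) -> [9, 4]
peek()->4
push(4) -> [9, 4, 4]
push(14) -> [9, 4, 4, 14]
pop()->14, [9, 4, 4]
push(24) -> [9, 4, 4, 24]

Final stack: [9, 4, 4, 24]


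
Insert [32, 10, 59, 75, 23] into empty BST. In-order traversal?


Insert 32: root
Insert 10: L from 32
Insert 59: R from 32
Insert 75: R from 32 -> R from 59
Insert 23: L from 32 -> R from 10

In-order: [10, 23, 32, 59, 75]


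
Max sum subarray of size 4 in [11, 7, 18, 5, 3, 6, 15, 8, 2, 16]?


[0:4]: 41
[1:5]: 33
[2:6]: 32
[3:7]: 29
[4:8]: 32
[5:9]: 31
[6:10]: 41

Max: 41 at [0:4]


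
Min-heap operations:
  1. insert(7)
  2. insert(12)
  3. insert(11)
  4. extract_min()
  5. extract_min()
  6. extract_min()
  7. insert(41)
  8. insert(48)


insert(7) -> [7]
insert(12) -> [7, 12]
insert(11) -> [7, 12, 11]
extract_min()->7, [11, 12]
extract_min()->11, [12]
extract_min()->12, []
insert(41) -> [41]
insert(48) -> [41, 48]

Final heap: [41, 48]


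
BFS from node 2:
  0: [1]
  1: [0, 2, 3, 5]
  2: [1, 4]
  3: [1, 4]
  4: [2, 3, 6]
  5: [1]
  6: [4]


Visit 2, enqueue [1, 4]
Visit 1, enqueue [0, 3, 5]
Visit 4, enqueue [6]
Visit 0, enqueue []
Visit 3, enqueue []
Visit 5, enqueue []
Visit 6, enqueue []

BFS order: [2, 1, 4, 0, 3, 5, 6]


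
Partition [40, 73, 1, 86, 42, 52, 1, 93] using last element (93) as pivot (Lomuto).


Pivot: 93
  40 <= 93: advance i (no swap)
  73 <= 93: advance i (no swap)
  1 <= 93: advance i (no swap)
  86 <= 93: advance i (no swap)
  42 <= 93: advance i (no swap)
  52 <= 93: advance i (no swap)
  1 <= 93: advance i (no swap)
Place pivot at 7: [40, 73, 1, 86, 42, 52, 1, 93]

Partitioned: [40, 73, 1, 86, 42, 52, 1, 93]


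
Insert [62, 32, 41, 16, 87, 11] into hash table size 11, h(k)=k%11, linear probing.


Insert 62: h=7 -> slot 7
Insert 32: h=10 -> slot 10
Insert 41: h=8 -> slot 8
Insert 16: h=5 -> slot 5
Insert 87: h=10, 1 probes -> slot 0
Insert 11: h=0, 1 probes -> slot 1

Table: [87, 11, None, None, None, 16, None, 62, 41, None, 32]


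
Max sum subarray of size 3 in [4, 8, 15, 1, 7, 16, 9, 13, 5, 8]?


[0:3]: 27
[1:4]: 24
[2:5]: 23
[3:6]: 24
[4:7]: 32
[5:8]: 38
[6:9]: 27
[7:10]: 26

Max: 38 at [5:8]


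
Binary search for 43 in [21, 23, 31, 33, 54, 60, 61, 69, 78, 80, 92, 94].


Step 1: lo=0, hi=11, mid=5, val=60
Step 2: lo=0, hi=4, mid=2, val=31
Step 3: lo=3, hi=4, mid=3, val=33
Step 4: lo=4, hi=4, mid=4, val=54

Not found


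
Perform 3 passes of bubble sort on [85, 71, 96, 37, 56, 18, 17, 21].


Initial: [85, 71, 96, 37, 56, 18, 17, 21]
Pass 1: [71, 85, 37, 56, 18, 17, 21, 96] (6 swaps)
Pass 2: [71, 37, 56, 18, 17, 21, 85, 96] (5 swaps)
Pass 3: [37, 56, 18, 17, 21, 71, 85, 96] (5 swaps)

After 3 passes: [37, 56, 18, 17, 21, 71, 85, 96]


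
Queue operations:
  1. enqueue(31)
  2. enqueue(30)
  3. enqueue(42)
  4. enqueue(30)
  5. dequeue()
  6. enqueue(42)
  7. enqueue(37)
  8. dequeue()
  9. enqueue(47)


enqueue(31) -> [31]
enqueue(30) -> [31, 30]
enqueue(42) -> [31, 30, 42]
enqueue(30) -> [31, 30, 42, 30]
dequeue()->31, [30, 42, 30]
enqueue(42) -> [30, 42, 30, 42]
enqueue(37) -> [30, 42, 30, 42, 37]
dequeue()->30, [42, 30, 42, 37]
enqueue(47) -> [42, 30, 42, 37, 47]

Final queue: [42, 30, 42, 37, 47]


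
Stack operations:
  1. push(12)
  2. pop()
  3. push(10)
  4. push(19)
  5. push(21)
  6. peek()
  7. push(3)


push(12) -> [12]
pop()->12, []
push(10) -> [10]
push(19) -> [10, 19]
push(21) -> [10, 19, 21]
peek()->21
push(3) -> [10, 19, 21, 3]

Final stack: [10, 19, 21, 3]


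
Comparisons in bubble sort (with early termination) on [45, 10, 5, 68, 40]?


Algorithm: bubble sort (with early termination)
Input: [45, 10, 5, 68, 40]
Sorted: [5, 10, 40, 45, 68]

9


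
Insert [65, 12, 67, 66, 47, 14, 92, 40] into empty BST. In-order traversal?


Insert 65: root
Insert 12: L from 65
Insert 67: R from 65
Insert 66: R from 65 -> L from 67
Insert 47: L from 65 -> R from 12
Insert 14: L from 65 -> R from 12 -> L from 47
Insert 92: R from 65 -> R from 67
Insert 40: L from 65 -> R from 12 -> L from 47 -> R from 14

In-order: [12, 14, 40, 47, 65, 66, 67, 92]


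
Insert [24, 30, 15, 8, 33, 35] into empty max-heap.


Insert 24: [24]
Insert 30: [30, 24]
Insert 15: [30, 24, 15]
Insert 8: [30, 24, 15, 8]
Insert 33: [33, 30, 15, 8, 24]
Insert 35: [35, 30, 33, 8, 24, 15]

Final heap: [35, 30, 33, 8, 24, 15]


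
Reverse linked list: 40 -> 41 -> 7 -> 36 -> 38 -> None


Step 1: curr=40, set curr.next=prev(None) | reversed so far: 40
Step 2: curr=41, set curr.next=prev(40) | reversed so far: 41 -> 40
Step 3: curr=7, set curr.next=prev(41) | reversed so far: 7 -> 41 -> 40
Step 4: curr=36, set curr.next=prev(7) | reversed so far: 36 -> 7 -> 41 -> 40
Step 5: curr=38, set curr.next=prev(36) | reversed so far: 38 -> 36 -> 7 -> 41 -> 40

38 -> 36 -> 7 -> 41 -> 40 -> None


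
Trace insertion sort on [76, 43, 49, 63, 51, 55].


Initial: [76, 43, 49, 63, 51, 55]
Insert 43: [43, 76, 49, 63, 51, 55]
Insert 49: [43, 49, 76, 63, 51, 55]
Insert 63: [43, 49, 63, 76, 51, 55]
Insert 51: [43, 49, 51, 63, 76, 55]
Insert 55: [43, 49, 51, 55, 63, 76]

Sorted: [43, 49, 51, 55, 63, 76]


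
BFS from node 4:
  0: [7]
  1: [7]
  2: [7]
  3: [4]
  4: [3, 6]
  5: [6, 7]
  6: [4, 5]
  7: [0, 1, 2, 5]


Visit 4, enqueue [3, 6]
Visit 3, enqueue []
Visit 6, enqueue [5]
Visit 5, enqueue [7]
Visit 7, enqueue [0, 1, 2]
Visit 0, enqueue []
Visit 1, enqueue []
Visit 2, enqueue []

BFS order: [4, 3, 6, 5, 7, 0, 1, 2]


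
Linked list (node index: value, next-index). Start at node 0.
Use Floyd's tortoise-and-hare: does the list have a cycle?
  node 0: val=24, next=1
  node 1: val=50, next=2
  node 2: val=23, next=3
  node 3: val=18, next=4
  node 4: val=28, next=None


Floyd's tortoise (slow, +1) and hare (fast, +2):
  init: slow=0, fast=0
  step 1: slow=1, fast=2
  step 2: slow=2, fast=4
  step 3: fast -> None, no cycle

Cycle: no


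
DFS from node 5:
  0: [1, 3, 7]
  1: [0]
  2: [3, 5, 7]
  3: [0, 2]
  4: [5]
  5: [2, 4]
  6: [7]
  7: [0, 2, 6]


Visit 5, push [4, 2]
Visit 2, push [7, 3]
Visit 3, push [0]
Visit 0, push [7, 1]
Visit 1, push []
Visit 7, push [6]
Visit 6, push []
Visit 4, push []

DFS order: [5, 2, 3, 0, 1, 7, 6, 4]


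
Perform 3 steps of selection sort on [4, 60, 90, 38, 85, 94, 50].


Initial: [4, 60, 90, 38, 85, 94, 50]
Step 1: min=4 at 0
  Swap: [4, 60, 90, 38, 85, 94, 50]
Step 2: min=38 at 3
  Swap: [4, 38, 90, 60, 85, 94, 50]
Step 3: min=50 at 6
  Swap: [4, 38, 50, 60, 85, 94, 90]

After 3 steps: [4, 38, 50, 60, 85, 94, 90]


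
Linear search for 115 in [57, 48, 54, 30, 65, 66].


i=0: 57!=115
i=1: 48!=115
i=2: 54!=115
i=3: 30!=115
i=4: 65!=115
i=5: 66!=115

Not found, 6 comps


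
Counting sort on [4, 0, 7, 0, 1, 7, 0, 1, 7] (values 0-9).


Input: [4, 0, 7, 0, 1, 7, 0, 1, 7]
Counts: [3, 2, 0, 0, 1, 0, 0, 3, 0, 0]

Sorted: [0, 0, 0, 1, 1, 4, 7, 7, 7]


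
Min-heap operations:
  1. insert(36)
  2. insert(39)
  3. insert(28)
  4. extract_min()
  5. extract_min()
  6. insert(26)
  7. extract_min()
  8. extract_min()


insert(36) -> [36]
insert(39) -> [36, 39]
insert(28) -> [28, 39, 36]
extract_min()->28, [36, 39]
extract_min()->36, [39]
insert(26) -> [26, 39]
extract_min()->26, [39]
extract_min()->39, []

Final heap: []


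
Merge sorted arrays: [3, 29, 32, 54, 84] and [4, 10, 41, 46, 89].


Take 3 from A
Take 4 from B
Take 10 from B
Take 29 from A
Take 32 from A
Take 41 from B
Take 46 from B
Take 54 from A
Take 84 from A

Merged: [3, 4, 10, 29, 32, 41, 46, 54, 84, 89]


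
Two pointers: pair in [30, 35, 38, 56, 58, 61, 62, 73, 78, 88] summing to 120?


lo=0(30)+hi=9(88)=118
lo=1(35)+hi=9(88)=123
lo=1(35)+hi=8(78)=113
lo=2(38)+hi=8(78)=116
lo=3(56)+hi=8(78)=134
lo=3(56)+hi=7(73)=129
lo=3(56)+hi=6(62)=118
lo=4(58)+hi=6(62)=120

Yes: 58+62=120


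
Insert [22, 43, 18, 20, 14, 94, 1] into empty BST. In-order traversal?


Insert 22: root
Insert 43: R from 22
Insert 18: L from 22
Insert 20: L from 22 -> R from 18
Insert 14: L from 22 -> L from 18
Insert 94: R from 22 -> R from 43
Insert 1: L from 22 -> L from 18 -> L from 14

In-order: [1, 14, 18, 20, 22, 43, 94]


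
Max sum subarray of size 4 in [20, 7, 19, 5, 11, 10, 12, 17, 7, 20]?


[0:4]: 51
[1:5]: 42
[2:6]: 45
[3:7]: 38
[4:8]: 50
[5:9]: 46
[6:10]: 56

Max: 56 at [6:10]


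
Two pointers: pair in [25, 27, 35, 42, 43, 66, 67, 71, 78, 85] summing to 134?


lo=0(25)+hi=9(85)=110
lo=1(27)+hi=9(85)=112
lo=2(35)+hi=9(85)=120
lo=3(42)+hi=9(85)=127
lo=4(43)+hi=9(85)=128
lo=5(66)+hi=9(85)=151
lo=5(66)+hi=8(78)=144
lo=5(66)+hi=7(71)=137
lo=5(66)+hi=6(67)=133

No pair found
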